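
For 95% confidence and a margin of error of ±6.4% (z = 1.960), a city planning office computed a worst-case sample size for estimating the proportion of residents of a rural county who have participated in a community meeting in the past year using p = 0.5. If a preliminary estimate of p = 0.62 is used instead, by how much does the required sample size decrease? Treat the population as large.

14

Conservative (p = 0.5): n = 1.960² × 0.25 / 0.064² ≈ 234.47 → 235.
Using p = 0.62: p(1−p) = 0.2356, so n = 1.960² × 0.2356 / 0.064² ≈ 220.97 → 221.
Reduction: 235 − 221 = 14.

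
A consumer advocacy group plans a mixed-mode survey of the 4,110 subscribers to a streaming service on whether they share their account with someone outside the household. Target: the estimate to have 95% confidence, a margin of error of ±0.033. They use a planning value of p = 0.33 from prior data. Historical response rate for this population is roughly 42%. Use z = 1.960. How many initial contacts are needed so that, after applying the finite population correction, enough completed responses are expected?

Completed interviews needed (unadjusted): n₀ = 1.960² × 0.2211 / 0.033² ≈ 779.96 → 780.
FPC for N = 4,110: n = 780 / (1 + 779/4110) = 780 / 1.1895 ≈ 655.72 → 656.
At a 42% response rate, contacts needed = 656 / 0.42 ≈ 1561.90 → 1562.

1562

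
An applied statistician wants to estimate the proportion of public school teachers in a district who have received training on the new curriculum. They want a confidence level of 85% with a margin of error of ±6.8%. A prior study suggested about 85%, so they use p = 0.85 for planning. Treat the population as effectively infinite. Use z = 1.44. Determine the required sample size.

58

With p = 0.85, p(1−p) = 0.1275.
n = z²·p(1−p)/E² = 1.44² × 0.1275 / 0.068² = 2.0736 × 0.1275 / 0.004624 ≈ 57.18.
Rounding up gives n = 58.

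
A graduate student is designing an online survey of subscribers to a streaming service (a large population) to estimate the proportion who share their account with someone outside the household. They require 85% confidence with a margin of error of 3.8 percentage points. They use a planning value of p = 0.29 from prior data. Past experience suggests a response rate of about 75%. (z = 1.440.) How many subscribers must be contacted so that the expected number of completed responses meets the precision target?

Completed interviews needed: n₀ = 1.440² × 0.2059 / 0.038² ≈ 295.67 → 296.
At a 75% response rate, contacts needed = 296 / 0.75 ≈ 394.67 → 395.

395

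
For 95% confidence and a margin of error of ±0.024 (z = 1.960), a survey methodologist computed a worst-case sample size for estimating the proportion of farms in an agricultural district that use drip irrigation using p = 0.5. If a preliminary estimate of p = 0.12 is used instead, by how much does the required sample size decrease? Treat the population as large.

963

Conservative (p = 0.5): n = 1.960² × 0.25 / 0.024² ≈ 1667.36 → 1668.
Using p = 0.12: p(1−p) = 0.1056, so n = 1.960² × 0.1056 / 0.024² ≈ 704.29 → 705.
Reduction: 1668 − 705 = 963.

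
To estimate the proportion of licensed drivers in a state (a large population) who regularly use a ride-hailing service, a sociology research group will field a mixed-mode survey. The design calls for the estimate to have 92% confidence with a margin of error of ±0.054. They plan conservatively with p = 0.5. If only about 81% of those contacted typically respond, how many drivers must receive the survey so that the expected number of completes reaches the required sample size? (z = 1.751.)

Completed interviews needed: n₀ = 1.751² × 0.2500 / 0.054² ≈ 262.86 → 263.
At an 81% response rate, contacts needed = 263 / 0.81 ≈ 324.69 → 325.

325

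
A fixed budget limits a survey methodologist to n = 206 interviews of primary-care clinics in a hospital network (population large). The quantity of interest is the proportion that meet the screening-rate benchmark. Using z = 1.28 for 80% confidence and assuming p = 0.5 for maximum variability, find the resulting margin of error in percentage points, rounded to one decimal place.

4.5

SE(p̂) = √[p(1−p)/n] = √[0.2500/206] = 0.03484.
E = z × SE = 1.28 × 0.03484 = 0.04459, or 4.5 percentage points.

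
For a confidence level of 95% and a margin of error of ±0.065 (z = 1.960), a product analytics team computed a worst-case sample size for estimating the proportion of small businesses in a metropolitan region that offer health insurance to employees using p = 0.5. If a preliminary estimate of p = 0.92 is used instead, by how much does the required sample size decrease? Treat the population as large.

Conservative (p = 0.5): n = 1.960² × 0.25 / 0.065² ≈ 227.31 → 228.
Using p = 0.92: p(1−p) = 0.0736, so n = 1.960² × 0.0736 / 0.065² ≈ 66.92 → 67.
Reduction: 228 − 67 = 161.

161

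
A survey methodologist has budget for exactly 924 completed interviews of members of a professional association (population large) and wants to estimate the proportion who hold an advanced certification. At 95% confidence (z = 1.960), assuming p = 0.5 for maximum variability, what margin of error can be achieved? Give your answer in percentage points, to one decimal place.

SE(p̂) = √[p(1−p)/n] = √[0.2500/924] = 0.01645.
E = z × SE = 1.960 × 0.01645 = 0.03224, or 3.2 percentage points.

3.2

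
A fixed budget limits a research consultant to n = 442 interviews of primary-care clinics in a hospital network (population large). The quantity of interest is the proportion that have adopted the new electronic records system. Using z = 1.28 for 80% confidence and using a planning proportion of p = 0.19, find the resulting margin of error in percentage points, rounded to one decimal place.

2.4

SE(p̂) = √[p(1−p)/n] = √[0.1539/442] = 0.01866.
E = z × SE = 1.28 × 0.01866 = 0.02388, or 2.4 percentage points.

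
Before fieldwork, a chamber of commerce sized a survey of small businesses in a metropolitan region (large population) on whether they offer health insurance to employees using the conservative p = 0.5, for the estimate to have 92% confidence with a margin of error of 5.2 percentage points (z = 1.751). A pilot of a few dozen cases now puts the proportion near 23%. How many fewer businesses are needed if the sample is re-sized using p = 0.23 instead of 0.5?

Conservative (p = 0.5): n = 1.751² × 0.25 / 0.052² ≈ 283.47 → 284.
Using p = 0.23: p(1−p) = 0.1771, so n = 1.751² × 0.1771 / 0.052² ≈ 200.81 → 201.
Reduction: 284 − 201 = 83.

83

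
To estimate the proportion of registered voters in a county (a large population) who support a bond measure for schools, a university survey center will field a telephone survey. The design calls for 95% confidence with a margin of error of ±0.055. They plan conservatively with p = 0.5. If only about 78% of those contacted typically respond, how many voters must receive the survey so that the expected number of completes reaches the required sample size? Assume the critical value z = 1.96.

Completed interviews needed: n₀ = 1.96² × 0.2500 / 0.055² ≈ 317.49 → 318.
At a 78% response rate, contacts needed = 318 / 0.78 ≈ 407.69 → 408.

408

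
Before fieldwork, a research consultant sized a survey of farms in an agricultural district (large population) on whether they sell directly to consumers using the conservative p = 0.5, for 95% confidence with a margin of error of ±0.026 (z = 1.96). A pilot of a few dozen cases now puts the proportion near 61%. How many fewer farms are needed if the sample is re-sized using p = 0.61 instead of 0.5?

69

Conservative (p = 0.5): n = 1.96² × 0.25 / 0.026² ≈ 1420.71 → 1421.
Using p = 0.61: p(1−p) = 0.2379, so n = 1.96² × 0.2379 / 0.026² ≈ 1351.95 → 1352.
Reduction: 1421 − 1352 = 69.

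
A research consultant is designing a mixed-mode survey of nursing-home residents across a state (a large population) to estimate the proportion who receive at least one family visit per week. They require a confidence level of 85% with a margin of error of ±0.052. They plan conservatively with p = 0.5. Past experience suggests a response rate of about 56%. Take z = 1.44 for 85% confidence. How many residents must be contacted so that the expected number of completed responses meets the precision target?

343

Completed interviews needed: n₀ = 1.44² × 0.2500 / 0.052² ≈ 191.72 → 192.
At a 56% response rate, contacts needed = 192 / 0.56 ≈ 342.86 → 343.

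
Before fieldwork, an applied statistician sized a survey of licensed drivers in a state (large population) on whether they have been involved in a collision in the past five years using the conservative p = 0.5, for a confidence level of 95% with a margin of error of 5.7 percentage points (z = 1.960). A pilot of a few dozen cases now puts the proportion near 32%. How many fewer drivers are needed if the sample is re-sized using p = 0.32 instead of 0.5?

Conservative (p = 0.5): n = 1.960² × 0.25 / 0.057² ≈ 295.60 → 296.
Using p = 0.32: p(1−p) = 0.2176, so n = 1.960² × 0.2176 / 0.057² ≈ 257.29 → 258.
Reduction: 296 − 258 = 38.

38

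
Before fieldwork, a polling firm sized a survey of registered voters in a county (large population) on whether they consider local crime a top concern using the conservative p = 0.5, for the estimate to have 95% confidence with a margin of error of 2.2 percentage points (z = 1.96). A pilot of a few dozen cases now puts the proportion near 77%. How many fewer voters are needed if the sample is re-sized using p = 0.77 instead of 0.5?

579

Conservative (p = 0.5): n = 1.96² × 0.25 / 0.022² ≈ 1984.30 → 1985.
Using p = 0.77: p(1−p) = 0.1771, so n = 1.96² × 0.1771 / 0.022² ≈ 1405.68 → 1406.
Reduction: 1985 − 1406 = 579.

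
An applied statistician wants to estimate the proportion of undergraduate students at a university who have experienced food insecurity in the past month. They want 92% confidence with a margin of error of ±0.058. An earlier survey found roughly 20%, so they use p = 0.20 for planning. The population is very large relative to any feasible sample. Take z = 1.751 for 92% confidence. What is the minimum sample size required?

With p = 0.20, p(1−p) = 0.1600.
n = z²·p(1−p)/E² = 1.751² × 0.1600 / 0.058² = 3.0660 × 0.1600 / 0.003364 ≈ 145.83.
Rounding up gives n = 146.

146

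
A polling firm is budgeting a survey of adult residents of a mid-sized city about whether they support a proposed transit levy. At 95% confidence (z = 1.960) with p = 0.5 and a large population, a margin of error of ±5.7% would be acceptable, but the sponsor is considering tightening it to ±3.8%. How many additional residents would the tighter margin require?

370

At ±5.7%: n = 1.960² × 0.2500 / 0.057² ≈ 295.60 → 296.
At ±3.8%: n = 1.960² × 0.2500 / 0.038² ≈ 665.10 → 666.
Additional respondents: 666 − 296 = 370.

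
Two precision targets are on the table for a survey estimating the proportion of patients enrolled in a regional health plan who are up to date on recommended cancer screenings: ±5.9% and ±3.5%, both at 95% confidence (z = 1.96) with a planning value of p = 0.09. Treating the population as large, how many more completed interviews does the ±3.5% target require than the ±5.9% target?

166

At ±5.9%: n = 1.96² × 0.0819 / 0.059² ≈ 90.38 → 91.
At ±3.5%: n = 1.96² × 0.0819 / 0.035² ≈ 256.84 → 257.
Additional respondents: 257 − 91 = 166.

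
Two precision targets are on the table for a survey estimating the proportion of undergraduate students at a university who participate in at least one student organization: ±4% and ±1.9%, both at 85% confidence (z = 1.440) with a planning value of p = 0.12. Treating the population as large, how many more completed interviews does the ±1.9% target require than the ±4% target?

470

At ±4%: n = 1.440² × 0.1056 / 0.040² ≈ 136.86 → 137.
At ±1.9%: n = 1.440² × 0.1056 / 0.019² ≈ 606.57 → 607.
Additional respondents: 607 − 137 = 470.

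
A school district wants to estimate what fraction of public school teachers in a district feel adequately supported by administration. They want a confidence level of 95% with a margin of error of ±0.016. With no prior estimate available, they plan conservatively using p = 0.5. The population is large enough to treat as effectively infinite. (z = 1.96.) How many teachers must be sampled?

3752

With p = 0.5, p(1−p) = 0.25.
n = z²·p(1−p)/E² = 1.96² × 0.2500 / 0.016² = 3.8416 × 0.2500 / 0.000256 ≈ 3751.56.
Rounding up gives n = 3752.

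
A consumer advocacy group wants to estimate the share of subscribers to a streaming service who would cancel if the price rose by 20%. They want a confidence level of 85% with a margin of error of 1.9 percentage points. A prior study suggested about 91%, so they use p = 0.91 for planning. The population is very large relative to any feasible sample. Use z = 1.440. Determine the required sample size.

471

With p = 0.91, p(1−p) = 0.0819.
n = z²·p(1−p)/E² = 1.440² × 0.0819 / 0.019² = 2.0736 × 0.0819 / 0.000361 ≈ 470.44.
Rounding up gives n = 471.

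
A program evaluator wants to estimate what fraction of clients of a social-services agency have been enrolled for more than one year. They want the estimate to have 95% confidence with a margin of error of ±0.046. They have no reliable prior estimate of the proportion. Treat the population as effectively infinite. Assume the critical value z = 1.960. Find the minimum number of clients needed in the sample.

With no prior estimate, use p = 0.5, giving p(1−p) = 0.25.
n = z²·p(1−p)/E² = 1.960² × 0.2500 / 0.046² = 3.8416 × 0.2500 / 0.002116 ≈ 453.88.
Rounding up gives n = 454.

454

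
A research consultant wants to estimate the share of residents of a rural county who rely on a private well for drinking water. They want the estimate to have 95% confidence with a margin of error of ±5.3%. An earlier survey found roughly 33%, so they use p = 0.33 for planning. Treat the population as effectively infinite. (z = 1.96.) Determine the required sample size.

303

With p = 0.33, p(1−p) = 0.2211.
n = z²·p(1−p)/E² = 1.96² × 0.2211 / 0.053² = 3.8416 × 0.2211 / 0.002809 ≈ 302.38.
Rounding up gives n = 303.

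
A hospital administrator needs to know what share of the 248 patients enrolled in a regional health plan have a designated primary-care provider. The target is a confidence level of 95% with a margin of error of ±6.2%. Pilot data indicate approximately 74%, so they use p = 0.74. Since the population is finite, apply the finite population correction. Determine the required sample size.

For 95% confidence, z = 1.960.
Unadjusted: n₀ = 1.960² × 0.74 × 0.26 / 0.062² ≈ 192.28, so n₀ = 193.
Finite population correction with N = 248: n = n₀ / (1 + (n₀−1)/N) = 193 / (1 + 192/248) = 193 / 1.7742 ≈ 108.78.
Rounding up, n = 109.

109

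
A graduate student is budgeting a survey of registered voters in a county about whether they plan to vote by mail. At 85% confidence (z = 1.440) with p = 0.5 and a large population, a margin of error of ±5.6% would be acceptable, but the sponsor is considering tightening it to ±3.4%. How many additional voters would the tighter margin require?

At ±5.6%: n = 1.440² × 0.2500 / 0.056² ≈ 165.31 → 166.
At ±3.4%: n = 1.440² × 0.2500 / 0.034² ≈ 448.44 → 449.
Additional respondents: 449 − 166 = 283.

283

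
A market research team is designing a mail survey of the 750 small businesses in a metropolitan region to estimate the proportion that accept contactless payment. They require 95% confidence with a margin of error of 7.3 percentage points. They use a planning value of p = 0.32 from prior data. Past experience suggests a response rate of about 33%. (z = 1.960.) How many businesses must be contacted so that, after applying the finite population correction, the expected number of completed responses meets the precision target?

Completed interviews needed (unadjusted): n₀ = 1.960² × 0.2176 / 0.073² ≈ 156.86 → 157.
FPC for N = 750: n = 157 / (1 + 156/750) = 157 / 1.2080 ≈ 129.97 → 130.
At a 33% response rate, contacts needed = 130 / 0.33 ≈ 393.94 → 394.

394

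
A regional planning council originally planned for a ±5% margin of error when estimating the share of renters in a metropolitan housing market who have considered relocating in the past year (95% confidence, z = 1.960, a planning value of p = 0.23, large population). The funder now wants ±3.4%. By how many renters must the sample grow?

316

At ±5%: n = 1.960² × 0.1771 / 0.050² ≈ 272.14 → 273.
At ±3.4%: n = 1.960² × 0.1771 / 0.034² ≈ 588.54 → 589.
Additional respondents: 589 − 273 = 316.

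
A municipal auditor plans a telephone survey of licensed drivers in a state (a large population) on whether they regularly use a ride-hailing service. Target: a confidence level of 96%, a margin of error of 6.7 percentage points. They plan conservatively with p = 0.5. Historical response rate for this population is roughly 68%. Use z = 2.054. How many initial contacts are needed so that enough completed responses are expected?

Completed interviews needed: n₀ = 2.054² × 0.2500 / 0.067² ≈ 234.96 → 235.
At a 68% response rate, contacts needed = 235 / 0.68 ≈ 345.59 → 346.

346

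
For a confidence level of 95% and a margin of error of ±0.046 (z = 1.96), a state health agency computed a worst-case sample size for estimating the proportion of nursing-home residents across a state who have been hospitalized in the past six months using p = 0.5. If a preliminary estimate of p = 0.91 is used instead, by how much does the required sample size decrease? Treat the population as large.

Conservative (p = 0.5): n = 1.96² × 0.25 / 0.046² ≈ 453.88 → 454.
Using p = 0.91: p(1−p) = 0.0819, so n = 1.96² × 0.0819 / 0.046² ≈ 148.69 → 149.
Reduction: 454 − 149 = 305.

305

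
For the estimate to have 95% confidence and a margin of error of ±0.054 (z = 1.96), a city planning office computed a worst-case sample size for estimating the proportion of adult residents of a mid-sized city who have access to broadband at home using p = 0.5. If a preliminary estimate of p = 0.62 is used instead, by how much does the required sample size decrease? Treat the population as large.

19

Conservative (p = 0.5): n = 1.96² × 0.25 / 0.054² ≈ 329.36 → 330.
Using p = 0.62: p(1−p) = 0.2356, so n = 1.96² × 0.2356 / 0.054² ≈ 310.38 → 311.
Reduction: 330 − 311 = 19.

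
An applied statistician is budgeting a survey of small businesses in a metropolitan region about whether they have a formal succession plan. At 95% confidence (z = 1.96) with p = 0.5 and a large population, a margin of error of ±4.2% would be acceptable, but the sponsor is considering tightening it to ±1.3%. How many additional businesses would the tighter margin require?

At ±4.2%: n = 1.96² × 0.2500 / 0.042² ≈ 544.44 → 545.
At ±1.3%: n = 1.96² × 0.2500 / 0.013² ≈ 5682.84 → 5683.
Additional respondents: 5683 − 545 = 5138.

5138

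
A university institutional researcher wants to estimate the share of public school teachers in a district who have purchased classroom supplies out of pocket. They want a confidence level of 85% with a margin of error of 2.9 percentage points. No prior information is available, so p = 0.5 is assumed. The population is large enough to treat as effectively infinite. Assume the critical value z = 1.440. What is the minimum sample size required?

617

With p = 0.5, p(1−p) = 0.25.
n = z²·p(1−p)/E² = 1.440² × 0.2500 / 0.029² = 2.0736 × 0.2500 / 0.000841 ≈ 616.41.
Rounding up gives n = 617.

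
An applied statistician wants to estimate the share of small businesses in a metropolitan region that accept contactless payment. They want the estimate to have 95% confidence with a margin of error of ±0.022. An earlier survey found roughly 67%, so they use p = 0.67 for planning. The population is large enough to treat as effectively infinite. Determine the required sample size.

For 95% confidence, z = 1.96.
With p = 0.67, p(1−p) = 0.2211.
n = z²·p(1−p)/E² = 1.96² × 0.2211 / 0.022² = 3.8416 × 0.2211 / 0.000484 ≈ 1754.91.
Rounding up gives n = 1755.

1755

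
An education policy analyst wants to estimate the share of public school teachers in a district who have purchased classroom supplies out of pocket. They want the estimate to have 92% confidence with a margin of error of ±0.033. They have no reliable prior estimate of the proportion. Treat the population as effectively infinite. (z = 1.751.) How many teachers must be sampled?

With no prior estimate, use p = 0.5, giving p(1−p) = 0.25.
n = z²·p(1−p)/E² = 1.751² × 0.2500 / 0.033² = 3.0660 × 0.2500 / 0.001089 ≈ 703.86.
Rounding up gives n = 704.

704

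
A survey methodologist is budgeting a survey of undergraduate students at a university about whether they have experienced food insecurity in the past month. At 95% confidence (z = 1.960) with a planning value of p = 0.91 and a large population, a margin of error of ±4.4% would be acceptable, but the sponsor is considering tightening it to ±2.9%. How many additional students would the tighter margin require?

212

At ±4.4%: n = 1.960² × 0.0819 / 0.044² ≈ 162.51 → 163.
At ±2.9%: n = 1.960² × 0.0819 / 0.029² ≈ 374.11 → 375.
Additional respondents: 375 − 163 = 212.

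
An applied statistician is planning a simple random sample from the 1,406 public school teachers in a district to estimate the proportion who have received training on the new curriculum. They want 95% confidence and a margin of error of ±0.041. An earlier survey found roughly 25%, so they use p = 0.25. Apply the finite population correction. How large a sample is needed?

329

For 95% confidence, z = 1.96.
Unadjusted: n₀ = 1.96² × 0.25 × 0.75 / 0.041² ≈ 428.49, so n₀ = 429.
Finite population correction with N = 1,406: n = n₀ / (1 + (n₀−1)/N) = 429 / (1 + 428/1406) = 429 / 1.3044 ≈ 328.88.
Rounding up, n = 329.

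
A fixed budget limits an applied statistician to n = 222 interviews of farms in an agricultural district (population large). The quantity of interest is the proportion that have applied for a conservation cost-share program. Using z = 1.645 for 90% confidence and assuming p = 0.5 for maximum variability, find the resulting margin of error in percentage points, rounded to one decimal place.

SE(p̂) = √[p(1−p)/n] = √[0.2500/222] = 0.03356.
E = z × SE = 1.645 × 0.03356 = 0.05520, or 5.5 percentage points.

5.5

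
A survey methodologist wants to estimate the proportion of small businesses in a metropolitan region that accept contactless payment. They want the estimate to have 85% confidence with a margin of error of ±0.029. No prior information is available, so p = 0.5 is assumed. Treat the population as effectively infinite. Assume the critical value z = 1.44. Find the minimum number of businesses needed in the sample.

With p = 0.5, p(1−p) = 0.25.
n = z²·p(1−p)/E² = 1.44² × 0.2500 / 0.029² = 2.0736 × 0.2500 / 0.000841 ≈ 616.41.
Rounding up gives n = 617.

617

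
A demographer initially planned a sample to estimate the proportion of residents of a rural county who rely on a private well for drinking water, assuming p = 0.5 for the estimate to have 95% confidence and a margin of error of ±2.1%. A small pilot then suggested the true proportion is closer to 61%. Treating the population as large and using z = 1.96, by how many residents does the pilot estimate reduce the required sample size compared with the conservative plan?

Conservative (p = 0.5): n = 1.96² × 0.25 / 0.021² ≈ 2177.78 → 2178.
Using p = 0.61: p(1−p) = 0.2379, so n = 1.96² × 0.2379 / 0.021² ≈ 2072.37 → 2073.
Reduction: 2178 − 2073 = 105.

105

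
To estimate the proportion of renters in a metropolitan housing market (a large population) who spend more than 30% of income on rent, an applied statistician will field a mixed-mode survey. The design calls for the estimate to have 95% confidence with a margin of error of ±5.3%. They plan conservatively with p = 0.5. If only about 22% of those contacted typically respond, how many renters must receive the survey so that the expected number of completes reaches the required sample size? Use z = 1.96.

1555

Completed interviews needed: n₀ = 1.96² × 0.2500 / 0.053² ≈ 341.90 → 342.
At a 22% response rate, contacts needed = 342 / 0.22 ≈ 1554.55 → 1555.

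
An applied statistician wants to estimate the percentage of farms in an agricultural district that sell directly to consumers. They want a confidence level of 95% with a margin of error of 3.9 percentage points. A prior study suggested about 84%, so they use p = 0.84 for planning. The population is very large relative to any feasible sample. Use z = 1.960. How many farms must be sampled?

With p = 0.84, p(1−p) = 0.1344.
n = z²·p(1−p)/E² = 1.960² × 0.1344 / 0.039² = 3.8416 × 0.1344 / 0.001521 ≈ 339.45.
Rounding up gives n = 340.

340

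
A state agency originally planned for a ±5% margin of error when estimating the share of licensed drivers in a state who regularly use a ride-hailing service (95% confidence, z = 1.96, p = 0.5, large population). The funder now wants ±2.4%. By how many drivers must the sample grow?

1283

At ±5%: n = 1.96² × 0.2500 / 0.050² ≈ 384.16 → 385.
At ±2.4%: n = 1.96² × 0.2500 / 0.024² ≈ 1667.36 → 1668.
Additional respondents: 1668 − 385 = 1283.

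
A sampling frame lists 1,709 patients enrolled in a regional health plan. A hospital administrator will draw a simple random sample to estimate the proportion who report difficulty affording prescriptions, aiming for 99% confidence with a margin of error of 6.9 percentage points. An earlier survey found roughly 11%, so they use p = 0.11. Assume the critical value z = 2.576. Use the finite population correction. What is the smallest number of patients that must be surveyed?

127

Unadjusted: n₀ = 2.576² × 0.11 × 0.89 / 0.069² ≈ 136.45, so n₀ = 137.
Finite population correction with N = 1,709: n = n₀ / (1 + (n₀−1)/N) = 137 / (1 + 136/1709) = 137 / 1.0796 ≈ 126.90.
Rounding up, n = 127.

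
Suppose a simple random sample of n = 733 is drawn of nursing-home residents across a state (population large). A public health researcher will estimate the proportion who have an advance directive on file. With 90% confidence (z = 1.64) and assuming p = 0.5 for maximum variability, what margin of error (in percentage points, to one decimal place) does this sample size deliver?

3.0

SE(p̂) = √[p(1−p)/n] = √[0.2500/733] = 0.01847.
E = z × SE = 1.64 × 0.01847 = 0.03029, or 3.0 percentage points.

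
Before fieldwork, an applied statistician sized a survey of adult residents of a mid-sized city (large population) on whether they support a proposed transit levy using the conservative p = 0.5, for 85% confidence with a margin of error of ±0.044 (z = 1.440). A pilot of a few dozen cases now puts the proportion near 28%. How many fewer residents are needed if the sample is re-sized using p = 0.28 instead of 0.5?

52

Conservative (p = 0.5): n = 1.440² × 0.25 / 0.044² ≈ 267.77 → 268.
Using p = 0.28: p(1−p) = 0.2016, so n = 1.440² × 0.2016 / 0.044² ≈ 215.93 → 216.
Reduction: 268 − 216 = 52.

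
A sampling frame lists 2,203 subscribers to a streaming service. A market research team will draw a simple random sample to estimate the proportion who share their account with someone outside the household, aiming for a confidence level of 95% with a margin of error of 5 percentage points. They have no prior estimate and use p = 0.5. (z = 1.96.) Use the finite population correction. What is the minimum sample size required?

328

Unadjusted: n₀ = 1.96² × 0.50 × 0.50 / 0.050² ≈ 384.16, so n₀ = 385.
Finite population correction with N = 2,203: n = n₀ / (1 + (n₀−1)/N) = 385 / (1 + 384/2203) = 385 / 1.1743 ≈ 327.85.
Rounding up, n = 328.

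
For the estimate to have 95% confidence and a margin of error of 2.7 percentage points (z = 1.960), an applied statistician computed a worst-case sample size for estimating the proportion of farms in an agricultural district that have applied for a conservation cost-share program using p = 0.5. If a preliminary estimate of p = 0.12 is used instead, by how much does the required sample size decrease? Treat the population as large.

Conservative (p = 0.5): n = 1.960² × 0.25 / 0.027² ≈ 1317.42 → 1318.
Using p = 0.12: p(1−p) = 0.1056, so n = 1.960² × 0.1056 / 0.027² ≈ 556.48 → 557.
Reduction: 1318 − 557 = 761.

761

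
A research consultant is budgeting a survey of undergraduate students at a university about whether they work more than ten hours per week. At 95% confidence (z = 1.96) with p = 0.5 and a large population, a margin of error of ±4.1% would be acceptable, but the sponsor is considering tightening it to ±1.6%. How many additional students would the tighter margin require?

At ±4.1%: n = 1.96² × 0.2500 / 0.041² ≈ 571.33 → 572.
At ±1.6%: n = 1.96² × 0.2500 / 0.016² ≈ 3751.56 → 3752.
Additional respondents: 3752 − 572 = 3180.

3180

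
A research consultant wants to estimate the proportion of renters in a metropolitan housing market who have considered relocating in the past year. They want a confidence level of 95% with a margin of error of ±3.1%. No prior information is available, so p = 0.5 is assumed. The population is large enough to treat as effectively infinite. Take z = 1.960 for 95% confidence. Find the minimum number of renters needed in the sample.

With p = 0.5, p(1−p) = 0.25.
n = z²·p(1−p)/E² = 1.960² × 0.2500 / 0.031² = 3.8416 × 0.2500 / 0.000961 ≈ 999.38.
Rounding up gives n = 1000.

1000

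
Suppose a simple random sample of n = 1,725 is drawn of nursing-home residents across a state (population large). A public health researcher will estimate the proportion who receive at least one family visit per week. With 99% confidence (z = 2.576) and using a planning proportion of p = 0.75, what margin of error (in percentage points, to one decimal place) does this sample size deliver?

2.7

SE(p̂) = √[p(1−p)/n] = √[0.1875/1725] = 0.01043.
E = z × SE = 2.576 × 0.01043 = 0.02686, or 2.7 percentage points.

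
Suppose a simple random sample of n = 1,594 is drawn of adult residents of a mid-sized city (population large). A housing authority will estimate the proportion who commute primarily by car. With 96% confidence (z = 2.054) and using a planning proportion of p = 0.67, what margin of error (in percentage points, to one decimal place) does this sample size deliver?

SE(p̂) = √[p(1−p)/n] = √[0.2211/1594] = 0.01178.
E = z × SE = 2.054 × 0.01178 = 0.02419, or 2.4 percentage points.

2.4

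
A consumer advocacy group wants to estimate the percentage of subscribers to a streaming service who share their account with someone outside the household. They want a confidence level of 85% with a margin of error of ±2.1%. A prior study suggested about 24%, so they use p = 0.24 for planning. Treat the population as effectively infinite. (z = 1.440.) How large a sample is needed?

858

With p = 0.24, p(1−p) = 0.1824.
n = z²·p(1−p)/E² = 1.440² × 0.1824 / 0.021² = 2.0736 × 0.1824 / 0.000441 ≈ 857.65.
Rounding up gives n = 858.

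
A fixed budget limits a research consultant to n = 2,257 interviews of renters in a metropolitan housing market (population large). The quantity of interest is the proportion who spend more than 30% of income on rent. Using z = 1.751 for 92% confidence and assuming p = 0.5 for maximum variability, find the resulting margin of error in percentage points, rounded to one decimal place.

1.8

SE(p̂) = √[p(1−p)/n] = √[0.2500/2257] = 0.01052.
E = z × SE = 1.751 × 0.01052 = 0.01843, or 1.8 percentage points.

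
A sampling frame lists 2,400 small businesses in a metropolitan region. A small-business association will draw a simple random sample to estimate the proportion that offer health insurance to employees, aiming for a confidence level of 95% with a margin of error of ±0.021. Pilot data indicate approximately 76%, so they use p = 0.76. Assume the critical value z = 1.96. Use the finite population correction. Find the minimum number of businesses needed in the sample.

Unadjusted: n₀ = 1.96² × 0.76 × 0.24 / 0.021² ≈ 1588.91, so n₀ = 1589.
Finite population correction with N = 2,400: n = n₀ / (1 + (n₀−1)/N) = 1589 / (1 + 1588/2400) = 1589 / 1.6617 ≈ 956.27.
Rounding up, n = 957.

957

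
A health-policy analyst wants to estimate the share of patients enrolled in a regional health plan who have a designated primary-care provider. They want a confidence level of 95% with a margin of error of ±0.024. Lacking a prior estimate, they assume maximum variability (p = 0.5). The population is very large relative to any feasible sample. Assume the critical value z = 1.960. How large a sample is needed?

1668

With p = 0.5, p(1−p) = 0.25.
n = z²·p(1−p)/E² = 1.960² × 0.2500 / 0.024² = 3.8416 × 0.2500 / 0.000576 ≈ 1667.36.
Rounding up gives n = 1668.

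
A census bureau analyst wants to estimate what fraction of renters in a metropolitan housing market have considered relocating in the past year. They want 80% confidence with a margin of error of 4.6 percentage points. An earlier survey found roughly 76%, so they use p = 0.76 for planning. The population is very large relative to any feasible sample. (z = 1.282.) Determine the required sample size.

142

With p = 0.76, p(1−p) = 0.1824.
n = z²·p(1−p)/E² = 1.282² × 0.1824 / 0.046² = 1.6435 × 0.1824 / 0.002116 ≈ 141.67.
Rounding up gives n = 142.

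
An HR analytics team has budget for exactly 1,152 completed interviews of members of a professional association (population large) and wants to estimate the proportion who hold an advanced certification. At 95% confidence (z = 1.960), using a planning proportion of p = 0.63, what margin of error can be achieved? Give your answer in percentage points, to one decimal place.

SE(p̂) = √[p(1−p)/n] = √[0.2331/1152] = 0.01422.
E = z × SE = 1.960 × 0.01422 = 0.02788, or 2.8 percentage points.

2.8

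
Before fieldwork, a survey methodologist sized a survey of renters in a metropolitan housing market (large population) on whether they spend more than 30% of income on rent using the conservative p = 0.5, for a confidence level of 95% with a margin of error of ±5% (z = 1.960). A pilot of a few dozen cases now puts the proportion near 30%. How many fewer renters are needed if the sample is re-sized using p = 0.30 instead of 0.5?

62

Conservative (p = 0.5): n = 1.960² × 0.25 / 0.050² ≈ 384.16 → 385.
Using p = 0.30: p(1−p) = 0.2100, so n = 1.960² × 0.2100 / 0.050² ≈ 322.69 → 323.
Reduction: 385 − 323 = 62.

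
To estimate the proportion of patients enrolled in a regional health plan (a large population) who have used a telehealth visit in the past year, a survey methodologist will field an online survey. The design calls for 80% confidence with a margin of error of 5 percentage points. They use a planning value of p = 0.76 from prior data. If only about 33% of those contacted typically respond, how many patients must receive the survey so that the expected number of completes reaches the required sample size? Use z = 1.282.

364

Completed interviews needed: n₀ = 1.282² × 0.1824 / 0.050² ≈ 119.91 → 120.
At a 33% response rate, contacts needed = 120 / 0.33 ≈ 363.64 → 364.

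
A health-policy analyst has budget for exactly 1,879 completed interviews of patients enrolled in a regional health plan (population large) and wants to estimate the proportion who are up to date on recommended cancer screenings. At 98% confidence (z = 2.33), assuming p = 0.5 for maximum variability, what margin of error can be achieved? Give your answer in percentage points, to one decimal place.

SE(p̂) = √[p(1−p)/n] = √[0.2500/1879] = 0.01153.
E = z × SE = 2.33 × 0.01153 = 0.02688, or 2.7 percentage points.

2.7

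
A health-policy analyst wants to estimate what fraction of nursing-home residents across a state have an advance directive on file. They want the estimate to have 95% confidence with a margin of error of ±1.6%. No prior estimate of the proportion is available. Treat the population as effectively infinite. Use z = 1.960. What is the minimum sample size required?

With no prior estimate, use p = 0.5, giving p(1−p) = 0.25.
n = z²·p(1−p)/E² = 1.960² × 0.2500 / 0.016² = 3.8416 × 0.2500 / 0.000256 ≈ 3751.56.
Rounding up gives n = 3752.

3752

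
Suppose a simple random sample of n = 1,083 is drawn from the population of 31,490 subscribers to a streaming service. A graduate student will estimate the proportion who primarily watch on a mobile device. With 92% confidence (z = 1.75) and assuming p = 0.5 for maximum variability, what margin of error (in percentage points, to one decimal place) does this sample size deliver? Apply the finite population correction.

Finite-population factor: (N−n)/(N−1) = (31490−1083)/(31490−1) = 0.9656.
SE(p̂) = √[p(1−p)/n · (N−n)/(N−1)] = √[0.2500/1083 × 0.9656] = 0.01493.
E = z × SE = 1.75 × 0.01493 = 0.02613 ≈ 2.6 percentage points.

2.6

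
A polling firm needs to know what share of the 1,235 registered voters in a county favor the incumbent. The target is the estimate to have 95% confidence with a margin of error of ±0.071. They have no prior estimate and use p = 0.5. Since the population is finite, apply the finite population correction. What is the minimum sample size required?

166

For 95% confidence, z = 1.960.
Unadjusted: n₀ = 1.960² × 0.50 × 0.50 / 0.071² ≈ 190.52, so n₀ = 191.
Finite population correction with N = 1,235: n = n₀ / (1 + (n₀−1)/N) = 191 / (1 + 190/1235) = 191 / 1.1538 ≈ 165.53.
Rounding up, n = 166.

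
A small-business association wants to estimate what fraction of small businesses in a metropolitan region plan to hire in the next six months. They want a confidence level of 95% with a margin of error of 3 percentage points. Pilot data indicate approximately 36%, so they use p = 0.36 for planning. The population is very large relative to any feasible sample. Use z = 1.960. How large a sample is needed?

With p = 0.36, p(1−p) = 0.2304.
n = z²·p(1−p)/E² = 1.960² × 0.2304 / 0.030² = 3.8416 × 0.2304 / 0.000900 ≈ 983.45.
Rounding up gives n = 984.

984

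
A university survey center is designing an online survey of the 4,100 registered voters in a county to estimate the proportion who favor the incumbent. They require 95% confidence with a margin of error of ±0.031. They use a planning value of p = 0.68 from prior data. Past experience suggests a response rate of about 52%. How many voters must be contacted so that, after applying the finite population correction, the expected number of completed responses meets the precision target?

For 95% confidence, z = 1.960.
Completed interviews needed (unadjusted): n₀ = 1.960² × 0.2176 / 0.031² ≈ 869.86 → 870.
FPC for N = 4,100: n = 870 / (1 + 869/4100) = 870 / 1.2120 ≈ 717.85 → 718.
At a 52% response rate, contacts needed = 718 / 0.52 ≈ 1380.77 → 1381.

1381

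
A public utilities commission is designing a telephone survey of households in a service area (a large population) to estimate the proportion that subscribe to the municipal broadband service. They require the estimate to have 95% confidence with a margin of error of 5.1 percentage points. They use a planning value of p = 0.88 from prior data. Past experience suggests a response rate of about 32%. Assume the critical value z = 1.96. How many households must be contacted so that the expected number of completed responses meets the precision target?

488

Completed interviews needed: n₀ = 1.96² × 0.1056 / 0.051² ≈ 155.97 → 156.
At a 32% response rate, contacts needed = 156 / 0.32 ≈ 487.50 → 488.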